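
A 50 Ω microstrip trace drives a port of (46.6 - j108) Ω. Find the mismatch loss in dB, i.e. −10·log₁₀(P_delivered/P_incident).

Γ = (-3.4 − j108)/(96.6 − j108), |Γ| = 0.746
|Γ|² = 0.556, so P_del/P_inc = 1 − |Γ|² = 0.444
ML = −10·log₁₀(1 − |Γ|²)

mismatch loss ≈ 3.53 dB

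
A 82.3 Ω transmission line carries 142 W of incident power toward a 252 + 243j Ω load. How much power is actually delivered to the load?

P_delivered ≈ 69 W

|Γ| = |(169.7 + j243)/(334.3 + j243)| = 0.717
|Γ|² = 0.514
P_refl = |Γ|²·P_inc = 73 W, P_del = (1 − |Γ|²)·P_inc = 69 W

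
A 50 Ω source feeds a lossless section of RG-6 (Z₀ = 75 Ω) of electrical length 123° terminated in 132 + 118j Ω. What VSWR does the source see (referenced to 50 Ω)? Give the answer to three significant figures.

tan(βl) = -1.54
Z_in = Z_0·(Z_L + jZ_0·tanβl)/(Z_0 + jZ_L·tanβl) = 23.3 + j19.2 Ω
Γ_s = (Z_in − Z_s)/(Z_in + Z_s) = (-26.7 + j19.2)/(73.3 + j19.2), |Γ_s| = 0.433
VSWR = (1 + |Γ_s|)/(1 − |Γ_s|)

VSWR ≈ 2.53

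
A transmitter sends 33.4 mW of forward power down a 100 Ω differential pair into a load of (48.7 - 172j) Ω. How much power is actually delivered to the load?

P_delivered ≈ 12.6 mW

|Γ| = |(-51.3 − j172)/(148.7 − j172)| = 0.789
|Γ|² = 0.623
P_refl = |Γ|²·P_inc = 20.8 mW, P_del = (1 − |Γ|²)·P_inc = 12.6 mW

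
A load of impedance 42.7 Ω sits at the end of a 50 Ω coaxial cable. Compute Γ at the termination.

Γ = (Z_L − Z_0)/(Z_L + Z_0) = (42.7 − 50)/(42.7 + 50) = -7.3/92.7

Γ = -0.0787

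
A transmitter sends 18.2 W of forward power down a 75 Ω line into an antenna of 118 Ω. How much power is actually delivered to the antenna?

P_delivered ≈ 17.3 W

Γ = (118 − 75)/(118 + 75) = 0.223
|Γ|² = 0.0496
P_refl = |Γ|²·P_inc = 0.903 W, P_del = (1 − |Γ|²)·P_inc = 17.3 W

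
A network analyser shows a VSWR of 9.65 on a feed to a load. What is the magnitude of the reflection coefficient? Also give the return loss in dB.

|Γ| ≈ 0.812; return loss ≈ 1.81 dB

|Γ| = (S − 1)/(S + 1) = (9.65 − 1)/(9.65 + 1) = 8.65/10.7
RL = −20·log₁₀|Γ| = −20·log₁₀(0.812)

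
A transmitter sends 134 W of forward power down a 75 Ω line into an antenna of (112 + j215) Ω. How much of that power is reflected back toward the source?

|Γ| = |(37 + j215)/(187 + j215)| = 0.766
|Γ|² = 0.586
P_refl = |Γ|²·P_inc = 78.5 W, P_del = (1 − |Γ|²)·P_inc = 55.5 W

P_reflected ≈ 78.5 W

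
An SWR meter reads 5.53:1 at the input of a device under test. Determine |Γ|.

|Γ| ≈ 0.694

|Γ| = (S − 1)/(S + 1) = (5.53 − 1)/(5.53 + 1) = 4.53/6.53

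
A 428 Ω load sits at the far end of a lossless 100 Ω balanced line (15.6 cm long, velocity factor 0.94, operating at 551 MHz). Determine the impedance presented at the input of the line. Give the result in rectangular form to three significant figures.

Z_in ≈ 26.2 + j33.7 Ω

λ = v/f = 0.94·c / 551 MHz = 0.512 m
βl = 2π·l/λ = 2π × 0.305 = 110°
tan(βl) = tan(110°) = -2.79
Z_in = Z_0·(Z_L + jZ_0·tanβl)/(Z_0 + jZ_L·tanβl)
     = 100·(428 − j279)/(100 − j1190)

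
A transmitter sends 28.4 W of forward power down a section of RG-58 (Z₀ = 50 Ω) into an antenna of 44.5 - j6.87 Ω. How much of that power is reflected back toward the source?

P_reflected ≈ 0.245 W

|Γ| = |(-5.5 − j6.87)/(94.5 − j6.87)| = 0.0929
|Γ|² = 0.00863
P_refl = |Γ|²·P_inc = 0.245 W, P_del = (1 − |Γ|²)·P_inc = 28.2 W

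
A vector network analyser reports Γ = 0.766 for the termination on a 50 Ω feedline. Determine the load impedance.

Z_L ≈ 377 Ω

Z_L = Z_0·(1 + Γ)/(1 − Γ) = 50·(1.77)/(0.234)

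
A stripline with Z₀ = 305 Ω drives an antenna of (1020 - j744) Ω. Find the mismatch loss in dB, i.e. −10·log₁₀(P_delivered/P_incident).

mismatch loss ≈ 2.68 dB

Γ = (715 − j744)/(1325 − j744), |Γ| = 0.679
|Γ|² = 0.461, so P_del/P_inc = 1 − |Γ|² = 0.539
ML = −10·log₁₀(1 − |Γ|²)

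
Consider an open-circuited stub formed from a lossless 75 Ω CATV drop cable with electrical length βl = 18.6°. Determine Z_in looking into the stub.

tan(βl) = 0.337
For an open-circuited stub, Z_in = −jZ_0·cot(βl) = −jZ_0/tan(βl)

Z_in ≈ −j223 Ω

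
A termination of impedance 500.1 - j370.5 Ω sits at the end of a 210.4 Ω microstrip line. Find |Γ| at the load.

Γ = (Z_L − Z_0)/(Z_L + Z_0) = (289.7 − j370.5)/(710.5 − j370.5)
|Γ| = 470/801

|Γ| ≈ 0.587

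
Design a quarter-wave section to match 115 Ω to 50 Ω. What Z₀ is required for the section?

Z_qwt ≈ 75.8 Ω

Z_qwt = √(Z_0·R_L) = √(50 × 115) = √5750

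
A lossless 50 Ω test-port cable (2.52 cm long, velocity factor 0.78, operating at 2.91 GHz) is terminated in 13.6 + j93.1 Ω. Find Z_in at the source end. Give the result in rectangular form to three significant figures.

λ = v/f = 0.78·c / 2.91 GHz = 0.0804 m
βl = 2π·l/λ = 2π × 0.313 = 113°
tan(βl) = tan(113°) = -2.38
Z_in = Z_0·(Z_L + jZ_0·tanβl)/(Z_0 + jZ_L·tanβl)
     = 50·(13.6 − j25.7)/(271 − j32.3)

Z_in ≈ 3.03 − j4.38 Ω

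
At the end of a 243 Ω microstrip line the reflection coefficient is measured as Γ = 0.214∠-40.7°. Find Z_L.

Z_L = Z_0·(1 + Γ)/(1 − Γ) = 243·(1.16 − j0.14)/(0.838 + j0.14)

Z_L ≈ 321 − j94 Ω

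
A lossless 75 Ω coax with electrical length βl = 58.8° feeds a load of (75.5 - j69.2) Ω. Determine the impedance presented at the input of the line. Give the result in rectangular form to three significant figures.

tan(βl) = tan(58.8°) = 1.65
Z_in = Z_0·(Z_L + jZ_0·tanβl)/(Z_0 + jZ_L·tanβl)
     = 75·(75.5 + j54.6)/(189 + j125)

Z_in ≈ 30.8 + j1.36 Ω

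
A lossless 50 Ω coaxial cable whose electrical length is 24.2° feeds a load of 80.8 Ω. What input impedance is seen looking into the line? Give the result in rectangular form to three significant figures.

Z_in ≈ 63.6 − j23.7 Ω

tan(βl) = tan(24.2°) = 0.449
Z_in = Z_0·(Z_L + jZ_0·tanβl)/(Z_0 + jZ_L·tanβl)
     = 50·(80.8 + j22.5)/(50 + j36.3)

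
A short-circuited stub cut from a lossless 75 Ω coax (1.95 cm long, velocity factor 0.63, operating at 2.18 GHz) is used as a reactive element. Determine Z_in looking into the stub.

λ = v/f = 0.63·c / 2.18 GHz = 0.0867 m
βl = 2π·l/λ = 2π × 0.225 = 81°
tan(βl) = 6.29
For a short-circuited stub, Z_in = jZ_0·tan(βl)

Z_in ≈ +j472 Ω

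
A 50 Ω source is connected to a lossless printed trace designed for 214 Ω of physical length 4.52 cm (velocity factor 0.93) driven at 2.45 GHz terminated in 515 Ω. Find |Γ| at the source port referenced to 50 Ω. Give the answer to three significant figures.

λ = v/f = 0.93·c / 2.45 GHz = 0.114 m
βl = 2π·l/λ = 2π × 0.397 = 143°
tan(βl) = -0.757
Z_in = Z_0·(Z_L + jZ_0·tanβl)/(Z_0 + jZ_L·tanβl) = 188 + j180 Ω
Γ_s = (Z_in − Z_s)/(Z_in + Z_s) = (138 + j180)/(238 + j180), |Γ_s| = 0.76

|Γ| ≈ 0.76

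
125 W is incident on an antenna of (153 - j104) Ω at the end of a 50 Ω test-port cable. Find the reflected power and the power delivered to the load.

P_reflected ≈ 51.5 W; P_delivered ≈ 73.5 W

|Γ| = |(103 − j104)/(203 − j104)| = 0.642
|Γ|² = 0.412
P_refl = |Γ|²·P_inc = 51.5 W, P_del = (1 − |Γ|²)·P_inc = 73.5 W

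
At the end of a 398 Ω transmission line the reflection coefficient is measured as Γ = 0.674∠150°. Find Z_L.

Z_L = Z_0·(1 + Γ)/(1 − Γ) = 398·(0.416 + j0.337)/(1.58 − j0.337)

Z_L ≈ 82.8 + j102 Ω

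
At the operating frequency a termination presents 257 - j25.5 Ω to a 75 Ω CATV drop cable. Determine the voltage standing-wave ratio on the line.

Γ = (Z_L − Z_0)/(Z_L + Z_0) = (182 − j25.5)/(332 − j25.5)
|Γ| = 184/333 = 0.552
VSWR = (1 + |Γ|)/(1 − |Γ|) = 1.55/0.448

VSWR ≈ 3.46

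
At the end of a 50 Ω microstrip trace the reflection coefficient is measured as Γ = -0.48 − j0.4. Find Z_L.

Z_L = Z_0·(1 + Γ)/(1 − Γ) = 50·(0.52 − j0.4)/(1.48 + j0.4)

Z_L ≈ 13 − j17 Ω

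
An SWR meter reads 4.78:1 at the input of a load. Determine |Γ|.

|Γ| ≈ 0.654

|Γ| = (S − 1)/(S + 1) = (4.78 − 1)/(4.78 + 1) = 3.78/5.78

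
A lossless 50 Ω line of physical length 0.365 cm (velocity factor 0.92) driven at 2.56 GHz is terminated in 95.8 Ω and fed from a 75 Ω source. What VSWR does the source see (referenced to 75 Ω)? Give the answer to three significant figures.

VSWR ≈ 1.4

λ = v/f = 0.92·c / 2.56 GHz = 0.108 m
βl = 2π·l/λ = 2π × 0.0339 = 12.2°
tan(βl) = 0.216
Z_in = Z_0·(Z_L + jZ_0·tanβl)/(Z_0 + jZ_L·tanβl) = 85.6 − j24.6 Ω
Γ_s = (Z_in − Z_s)/(Z_in + Z_s) = (10.6 − j24.6)/(161 − j24.6), |Γ_s| = 0.165
VSWR = (1 + |Γ_s|)/(1 − |Γ_s|)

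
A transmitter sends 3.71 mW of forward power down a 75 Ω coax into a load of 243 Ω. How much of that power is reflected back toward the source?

P_reflected ≈ 1.04 mW

Γ = (243 − 75)/(243 + 75) = 0.528
|Γ|² = 0.279
P_refl = |Γ|²·P_inc = 1.04 mW, P_del = (1 − |Γ|²)·P_inc = 2.67 mW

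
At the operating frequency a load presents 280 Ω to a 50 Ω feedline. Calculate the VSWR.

For a purely resistive load, VSWR = R_L/Z_0 or Z_0/R_L (whichever > 1) = 280/50

VSWR ≈ 5.6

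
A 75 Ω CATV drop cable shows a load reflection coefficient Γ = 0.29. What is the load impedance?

Z_L = Z_0·(1 + Γ)/(1 − Γ) = 75·(1.29)/(0.71)

Z_L ≈ 136 Ω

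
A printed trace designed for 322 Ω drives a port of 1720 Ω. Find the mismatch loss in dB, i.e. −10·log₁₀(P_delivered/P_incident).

mismatch loss ≈ 2.75 dB

Γ = (1720 − 322)/(1720 + 322) = 0.685
|Γ|² = 0.469, so P_del/P_inc = 1 − |Γ|² = 0.531
ML = −10·log₁₀(1 − |Γ|²)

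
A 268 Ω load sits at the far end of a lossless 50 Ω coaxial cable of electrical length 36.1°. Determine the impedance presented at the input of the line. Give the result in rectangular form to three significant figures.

tan(βl) = tan(36.1°) = 0.729
Z_in = Z_0·(Z_L + jZ_0·tanβl)/(Z_0 + jZ_L·tanβl)
     = 50·(268 + j36.5)/(50 + j195)

Z_in ≈ 25.2 − j62.1 Ω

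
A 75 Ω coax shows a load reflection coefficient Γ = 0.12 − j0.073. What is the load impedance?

Z_L = Z_0·(1 + Γ)/(1 − Γ) = 75·(1.12 − j0.073)/(0.88 + j0.073)

Z_L ≈ 94.3 − j14 Ω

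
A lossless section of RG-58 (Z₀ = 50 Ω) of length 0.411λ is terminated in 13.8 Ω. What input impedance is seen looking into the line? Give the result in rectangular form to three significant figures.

Z_in ≈ 18.6 − j28.1 Ω

βl = 2π × 0.411 = 148°
tan(βl) = tan(148°) = -0.626
Z_in = Z_0·(Z_L + jZ_0·tanβl)/(Z_0 + jZ_L·tanβl)
     = 50·(13.8 − j31.3)/(50 − j8.64)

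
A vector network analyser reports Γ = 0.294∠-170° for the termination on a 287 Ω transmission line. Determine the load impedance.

Z_L ≈ 157 − j17.6 Ω

Z_L = Z_0·(1 + Γ)/(1 − Γ) = 287·(0.71 − j0.0511)/(1.29 + j0.0511)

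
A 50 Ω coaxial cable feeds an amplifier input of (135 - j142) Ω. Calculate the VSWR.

VSWR ≈ 5.89

Γ = (Z_L − Z_0)/(Z_L + Z_0) = (85 − j142)/(185 − j142)
|Γ| = 165/233 = 0.71
VSWR = (1 + |Γ|)/(1 − |Γ|) = 1.71/0.29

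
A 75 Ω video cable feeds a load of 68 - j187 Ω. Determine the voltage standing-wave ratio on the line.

VSWR ≈ 8.75

Γ = (Z_L − Z_0)/(Z_L + Z_0) = (-7 − j187)/(143 − j187)
|Γ| = 187/235 = 0.795
VSWR = (1 + |Γ|)/(1 − |Γ|) = 1.79/0.205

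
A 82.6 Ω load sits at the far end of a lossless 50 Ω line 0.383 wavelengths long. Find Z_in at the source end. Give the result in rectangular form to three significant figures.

βl = 2π × 0.383 = 138°
tan(βl) = tan(138°) = -0.904
Z_in = Z_0·(Z_L + jZ_0·tanβl)/(Z_0 + jZ_L·tanβl)
     = 50·(82.6 − j45.2)/(50 − j74.7)

Z_in ≈ 46.5 + j24.2 Ω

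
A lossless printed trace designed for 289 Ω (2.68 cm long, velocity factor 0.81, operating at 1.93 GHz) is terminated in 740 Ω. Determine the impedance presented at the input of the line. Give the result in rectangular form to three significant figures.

Z_in ≈ 118 − j57.7 Ω

λ = v/f = 0.81·c / 1.93 GHz = 0.126 m
βl = 2π·l/λ = 2π × 0.213 = 76.6°
tan(βl) = tan(76.6°) = 4.21
Z_in = Z_0·(Z_L + jZ_0·tanβl)/(Z_0 + jZ_L·tanβl)
     = 289·(740 + j1220)/(289 + j3110)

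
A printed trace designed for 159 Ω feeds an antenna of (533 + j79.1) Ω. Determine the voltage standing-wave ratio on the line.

VSWR ≈ 3.43

Γ = (Z_L − Z_0)/(Z_L + Z_0) = (374 + j79.1)/(692 + j79.1)
|Γ| = 382/697 = 0.549
VSWR = (1 + |Γ|)/(1 − |Γ|) = 1.55/0.451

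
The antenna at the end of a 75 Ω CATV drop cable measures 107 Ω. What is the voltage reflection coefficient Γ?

Γ = (Z_L − Z_0)/(Z_L + Z_0) = (107 − 75)/(107 + 75) = 32/182

Γ = 0.176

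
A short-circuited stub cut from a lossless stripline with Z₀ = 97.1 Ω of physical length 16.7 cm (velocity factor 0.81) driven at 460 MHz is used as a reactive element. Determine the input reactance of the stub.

X_in ≈ -220 Ω (capacitive)

λ = v/f = 0.81·c / 460 MHz = 0.528 m
βl = 2π·l/λ = 2π × 0.316 = 114°
tan(βl) = -2.27
For a short-circuited stub, Z_in = jZ_0·tan(βl)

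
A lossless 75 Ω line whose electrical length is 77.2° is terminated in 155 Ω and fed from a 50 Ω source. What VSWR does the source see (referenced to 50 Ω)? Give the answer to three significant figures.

VSWR ≈ 1.5

tan(βl) = 4.4
Z_in = Z_0·(Z_L + jZ_0·tanβl)/(Z_0 + jZ_L·tanβl) = 37.7 − j12.9 Ω
Γ_s = (Z_in − Z_s)/(Z_in + Z_s) = (-12.3 − j12.9)/(87.7 − j12.9), |Γ_s| = 0.201
VSWR = (1 + |Γ_s|)/(1 − |Γ_s|)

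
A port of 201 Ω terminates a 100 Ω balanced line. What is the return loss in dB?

Γ = (201 − 100)/(201 + 100) = 0.336
RL = −20·log₁₀|Γ| = −20·log₁₀(0.336)

RL ≈ 9.48 dB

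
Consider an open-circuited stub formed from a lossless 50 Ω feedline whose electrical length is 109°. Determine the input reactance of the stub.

tan(βl) = -2.9
For an open-circuited stub, Z_in = −jZ_0·cot(βl) = −jZ_0/tan(βl)

X_in ≈ 17.2 Ω (inductive)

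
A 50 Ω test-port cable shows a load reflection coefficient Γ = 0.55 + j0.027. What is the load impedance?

Z_L = Z_0·(1 + Γ)/(1 − Γ) = 50·(1.55 + j0.027)/(0.45 − j0.027)

Z_L ≈ 171 + j13.3 Ω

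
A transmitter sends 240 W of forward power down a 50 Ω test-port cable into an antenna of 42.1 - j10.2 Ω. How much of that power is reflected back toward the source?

P_reflected ≈ 4.65 W

|Γ| = |(-7.9 − j10.2)/(92.1 − j10.2)| = 0.139
|Γ|² = 0.0194
P_refl = |Γ|²·P_inc = 4.65 W, P_del = (1 − |Γ|²)·P_inc = 235 W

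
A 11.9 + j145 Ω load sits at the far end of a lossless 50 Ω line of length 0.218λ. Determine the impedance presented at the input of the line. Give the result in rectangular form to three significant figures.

βl = 2π × 0.218 = 78.5°
tan(βl) = tan(78.5°) = 4.91
Z_in = Z_0·(Z_L + jZ_0·tanβl)/(Z_0 + jZ_L·tanβl)
     = 50·(11.9 + j390)/(-661 + j58.4)

Z_in ≈ 1.69 − j29.4 Ω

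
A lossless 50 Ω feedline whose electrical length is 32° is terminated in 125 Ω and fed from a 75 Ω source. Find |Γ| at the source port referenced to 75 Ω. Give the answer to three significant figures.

tan(βl) = 0.625
Z_in = Z_0·(Z_L + jZ_0·tanβl)/(Z_0 + jZ_L·tanβl) = 50.5 − j47.7 Ω
Γ_s = (Z_in − Z_s)/(Z_in + Z_s) = (-24.5 − j47.7)/(126 − j47.7), |Γ_s| = 0.399

|Γ| ≈ 0.399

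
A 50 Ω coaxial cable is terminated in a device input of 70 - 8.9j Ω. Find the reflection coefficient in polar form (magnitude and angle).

Γ ≈ 0.182 ∠ -19.7°

Γ = (Z_L − Z_0)/(Z_L + Z_0) = (20 − j8.9)/(120 − j8.9)
|Γ| = 21.9/120 = 0.182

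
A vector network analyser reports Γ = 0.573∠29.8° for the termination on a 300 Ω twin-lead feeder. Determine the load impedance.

Z_L ≈ 604 + j512 Ω

Z_L = Z_0·(1 + Γ)/(1 − Γ) = 300·(1.5 + j0.285)/(0.503 − j0.285)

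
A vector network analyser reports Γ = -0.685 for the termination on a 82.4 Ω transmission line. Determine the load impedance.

Z_L ≈ 15.4 Ω

Z_L = Z_0·(1 + Γ)/(1 − Γ) = 82.4·(0.315)/(1.69)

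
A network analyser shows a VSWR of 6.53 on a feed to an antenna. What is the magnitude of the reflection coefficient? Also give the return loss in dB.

|Γ| ≈ 0.734; return loss ≈ 2.68 dB

|Γ| = (S − 1)/(S + 1) = (6.53 − 1)/(6.53 + 1) = 5.53/7.53
RL = −20·log₁₀|Γ| = −20·log₁₀(0.734)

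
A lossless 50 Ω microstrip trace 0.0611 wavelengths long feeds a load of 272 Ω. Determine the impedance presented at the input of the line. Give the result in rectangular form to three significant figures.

βl = 2π × 0.0611 = 22°
tan(βl) = tan(22°) = 0.404
Z_in = Z_0·(Z_L + jZ_0·tanβl)/(Z_0 + jZ_L·tanβl)
     = 50·(272 + j20.2)/(50 + j110)

Z_in ≈ 54.3 − j99.1 Ω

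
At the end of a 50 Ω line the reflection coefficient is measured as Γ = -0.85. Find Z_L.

Z_L ≈ 4.05 Ω

Z_L = Z_0·(1 + Γ)/(1 − Γ) = 50·(0.15)/(1.85)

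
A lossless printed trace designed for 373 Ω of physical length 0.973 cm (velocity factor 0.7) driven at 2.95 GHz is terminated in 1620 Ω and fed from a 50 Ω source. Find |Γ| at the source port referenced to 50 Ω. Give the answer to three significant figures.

λ = v/f = 0.7·c / 2.95 GHz = 0.0712 m
βl = 2π·l/λ = 2π × 0.137 = 49.2°
tan(βl) = 1.16
Z_in = Z_0·(Z_L + jZ_0·tanβl)/(Z_0 + jZ_L·tanβl) = 144 − j293 Ω
Γ_s = (Z_in − Z_s)/(Z_in + Z_s) = (94.2 − j293)/(194 − j293), |Γ_s| = 0.876

|Γ| ≈ 0.876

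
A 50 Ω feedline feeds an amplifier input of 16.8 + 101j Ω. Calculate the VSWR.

Γ = (Z_L − Z_0)/(Z_L + Z_0) = (-33.2 + j101)/(66.8 + j101)
|Γ| = 106/121 = 0.878
VSWR = (1 + |Γ|)/(1 − |Γ|) = 1.88/0.122

VSWR ≈ 15.4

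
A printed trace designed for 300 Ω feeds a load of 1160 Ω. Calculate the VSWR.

VSWR ≈ 3.87

Γ = (1160 − 300)/(1160 + 300) = 0.589
VSWR = (1 + 0.589)/(1 − 0.589)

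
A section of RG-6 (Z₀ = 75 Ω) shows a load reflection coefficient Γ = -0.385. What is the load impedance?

Z_L = Z_0·(1 + Γ)/(1 − Γ) = 75·(0.615)/(1.39)

Z_L ≈ 33.3 Ω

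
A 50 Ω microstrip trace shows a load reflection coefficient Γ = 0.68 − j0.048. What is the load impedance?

Z_L = Z_0·(1 + Γ)/(1 − Γ) = 50·(1.68 − j0.048)/(0.32 + j0.048)

Z_L ≈ 256 − j45.8 Ω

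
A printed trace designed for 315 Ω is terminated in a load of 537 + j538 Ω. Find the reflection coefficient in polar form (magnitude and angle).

Γ = (Z_L − Z_0)/(Z_L + Z_0) = (222 + j538)/(852 + j538)
|Γ| = 582/1010 = 0.578

Γ ≈ 0.578 ∠ 35.3°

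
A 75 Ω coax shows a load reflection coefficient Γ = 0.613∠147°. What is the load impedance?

Z_L ≈ 19.5 + j20.8 Ω

Z_L = Z_0·(1 + Γ)/(1 − Γ) = 75·(0.486 + j0.334)/(1.51 − j0.334)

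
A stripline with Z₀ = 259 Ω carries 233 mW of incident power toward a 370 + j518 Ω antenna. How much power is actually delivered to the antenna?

|Γ| = |(111 + j518)/(629 + j518)| = 0.65
|Γ|² = 0.423
P_refl = |Γ|²·P_inc = 98.5 mW, P_del = (1 − |Γ|²)·P_inc = 135 mW

P_delivered ≈ 135 mW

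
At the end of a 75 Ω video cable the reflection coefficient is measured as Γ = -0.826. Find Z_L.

Z_L ≈ 7.15 Ω

Z_L = Z_0·(1 + Γ)/(1 − Γ) = 75·(0.174)/(1.83)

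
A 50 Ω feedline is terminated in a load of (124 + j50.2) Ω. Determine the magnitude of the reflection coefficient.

Γ = (Z_L − Z_0)/(Z_L + Z_0) = (74 + j50.2)/(174 + j50.2)
|Γ| = 89.4/181

|Γ| ≈ 0.494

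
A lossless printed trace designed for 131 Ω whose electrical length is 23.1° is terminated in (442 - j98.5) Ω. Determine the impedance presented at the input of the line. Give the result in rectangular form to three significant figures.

Z_in ≈ 137 − j181 Ω

tan(βl) = tan(23.1°) = 0.427
Z_in = Z_0·(Z_L + jZ_0·tanβl)/(Z_0 + jZ_L·tanβl)
     = 131·(442 − j42.6)/(173 + j189)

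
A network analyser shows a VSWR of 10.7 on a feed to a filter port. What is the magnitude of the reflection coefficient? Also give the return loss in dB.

|Γ| ≈ 0.829; return loss ≈ 1.63 dB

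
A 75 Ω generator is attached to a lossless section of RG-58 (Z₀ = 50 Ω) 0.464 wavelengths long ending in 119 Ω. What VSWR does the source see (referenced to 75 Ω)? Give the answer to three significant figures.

βl = 2π × 0.464 = 167°
tan(βl) = -0.23
Z_in = Z_0·(Z_L + jZ_0·tanβl)/(Z_0 + jZ_L·tanβl) = 96.4 + j41.3 Ω
Γ_s = (Z_in − Z_s)/(Z_in + Z_s) = (21.4 + j41.3)/(171 + j41.3), |Γ_s| = 0.264
VSWR = (1 + |Γ_s|)/(1 − |Γ_s|)

VSWR ≈ 1.72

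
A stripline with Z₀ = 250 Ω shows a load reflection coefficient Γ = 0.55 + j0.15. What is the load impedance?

Z_L ≈ 750 + j333 Ω

Z_L = Z_0·(1 + Γ)/(1 − Γ) = 250·(1.55 + j0.15)/(0.45 − j0.15)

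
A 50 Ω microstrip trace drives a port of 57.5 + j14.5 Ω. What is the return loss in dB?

RL ≈ 16.4 dB

Γ = (7.5 + j14.5)/(107.5 + j14.5), |Γ| = 0.15
RL = −20·log₁₀|Γ| = −20·log₁₀(0.15)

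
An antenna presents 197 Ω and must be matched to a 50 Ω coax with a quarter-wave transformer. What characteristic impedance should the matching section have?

Z_qwt = √(Z_0·R_L) = √(50 × 197) = √9850

Z_qwt ≈ 99.2 Ω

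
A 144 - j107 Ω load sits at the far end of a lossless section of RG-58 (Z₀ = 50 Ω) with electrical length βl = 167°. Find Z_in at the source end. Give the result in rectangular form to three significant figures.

Z_in ≈ 217 + j51.2 Ω

tan(βl) = tan(167°) = -0.231
Z_in = Z_0·(Z_L + jZ_0·tanβl)/(Z_0 + jZ_L·tanβl)
     = 50·(144 − j119)/(25.3 − j33.2)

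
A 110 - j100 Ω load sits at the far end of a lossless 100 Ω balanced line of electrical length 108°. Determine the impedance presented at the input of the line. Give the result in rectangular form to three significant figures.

tan(βl) = tan(108°) = -3.08
Z_in = Z_0·(Z_L + jZ_0·tanβl)/(Z_0 + jZ_L·tanβl)
     = 100·(110 − j408)/(-208 − j339)

Z_in ≈ 73 + j77.3 Ω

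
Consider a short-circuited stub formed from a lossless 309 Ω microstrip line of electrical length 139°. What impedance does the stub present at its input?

Z_in ≈ −j269 Ω

tan(βl) = -0.869
For a short-circuited stub, Z_in = jZ_0·tan(βl)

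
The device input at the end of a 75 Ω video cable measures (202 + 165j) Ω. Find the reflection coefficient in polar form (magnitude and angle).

Γ = (Z_L − Z_0)/(Z_L + Z_0) = (127 + j165)/(277 + j165)
|Γ| = 208/322 = 0.646

Γ ≈ 0.646 ∠ 21.6°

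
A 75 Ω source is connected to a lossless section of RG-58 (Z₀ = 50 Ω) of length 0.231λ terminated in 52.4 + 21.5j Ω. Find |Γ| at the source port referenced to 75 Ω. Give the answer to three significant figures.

|Γ| ≈ 0.298

βl = 2π × 0.231 = 83.2°
tan(βl) = 8.34
Z_in = Z_0·(Z_L + jZ_0·tanβl)/(Z_0 + jZ_L·tanβl) = 44.5 − j19.2 Ω
Γ_s = (Z_in − Z_s)/(Z_in + Z_s) = (-30.5 − j19.2)/(120 − j19.2), |Γ_s| = 0.298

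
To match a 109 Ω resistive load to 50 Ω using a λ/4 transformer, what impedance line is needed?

Z_qwt ≈ 73.8 Ω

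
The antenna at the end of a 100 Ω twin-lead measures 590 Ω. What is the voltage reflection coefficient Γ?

Γ = 0.71

Γ = (Z_L − Z_0)/(Z_L + Z_0) = (590 − 100)/(590 + 100) = 490/690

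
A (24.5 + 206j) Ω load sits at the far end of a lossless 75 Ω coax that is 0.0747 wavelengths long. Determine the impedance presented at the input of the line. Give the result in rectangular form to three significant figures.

Z_in ≈ 169 − j550 Ω

βl = 2π × 0.0747 = 26.9°
tan(βl) = tan(26.9°) = 0.507
Z_in = Z_0·(Z_L + jZ_0·tanβl)/(Z_0 + jZ_L·tanβl)
     = 75·(24.5 + j244)/(-29.5 + j12.4)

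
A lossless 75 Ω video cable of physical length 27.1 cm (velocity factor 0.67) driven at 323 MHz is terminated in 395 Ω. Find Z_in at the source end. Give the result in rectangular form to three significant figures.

λ = v/f = 0.67·c / 323 MHz = 0.622 m
βl = 2π·l/λ = 2π × 0.435 = 157°
tan(βl) = tan(157°) = -0.429
Z_in = Z_0·(Z_L + jZ_0·tanβl)/(Z_0 + jZ_L·tanβl)
     = 75·(395 − j32.2)/(75 − j169)

Z_in ≈ 76.6 + j141 Ω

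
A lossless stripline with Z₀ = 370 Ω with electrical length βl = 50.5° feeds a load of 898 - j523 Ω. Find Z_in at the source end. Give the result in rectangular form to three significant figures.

tan(βl) = tan(50.5°) = 1.21
Z_in = Z_0·(Z_L + jZ_0·tanβl)/(Z_0 + jZ_L·tanβl)
     = 370·(898 − j74.2)/(1000 + j1090)

Z_in ≈ 138 − j177 Ω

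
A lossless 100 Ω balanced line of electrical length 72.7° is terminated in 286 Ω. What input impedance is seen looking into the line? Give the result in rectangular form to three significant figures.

Z_in ≈ 37.9 − j27 Ω

tan(βl) = tan(72.7°) = 3.21
Z_in = Z_0·(Z_L + jZ_0·tanβl)/(Z_0 + jZ_L·tanβl)
     = 100·(286 + j321)/(100 + j918)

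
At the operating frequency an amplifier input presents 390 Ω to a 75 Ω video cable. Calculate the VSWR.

VSWR ≈ 5.2

Γ = (390 − 75)/(390 + 75) = 0.677
VSWR = (1 + 0.677)/(1 − 0.677)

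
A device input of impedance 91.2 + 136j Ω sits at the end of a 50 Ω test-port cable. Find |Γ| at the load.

Γ = (Z_L − Z_0)/(Z_L + Z_0) = (41.2 + j136)/(141.2 + j136)
|Γ| = 142/196

|Γ| ≈ 0.725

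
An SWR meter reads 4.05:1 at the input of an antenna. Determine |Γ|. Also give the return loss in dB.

|Γ| = (S − 1)/(S + 1) = (4.05 − 1)/(4.05 + 1) = 3.05/5.05
RL = −20·log₁₀|Γ| = −20·log₁₀(0.604)

|Γ| ≈ 0.604; return loss ≈ 4.38 dB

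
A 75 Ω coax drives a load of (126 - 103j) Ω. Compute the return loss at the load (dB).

RL ≈ 5.87 dB

Γ = (51 − j103)/(201 − j103), |Γ| = 0.509
RL = −20·log₁₀|Γ| = −20·log₁₀(0.509)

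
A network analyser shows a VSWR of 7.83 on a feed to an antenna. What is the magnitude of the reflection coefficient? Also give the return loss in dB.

|Γ| ≈ 0.773; return loss ≈ 2.23 dB

|Γ| = (S − 1)/(S + 1) = (7.83 − 1)/(7.83 + 1) = 6.83/8.83
RL = −20·log₁₀|Γ| = −20·log₁₀(0.773)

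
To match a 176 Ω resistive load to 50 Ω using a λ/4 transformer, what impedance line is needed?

Z_qwt = √(Z_0·R_L) = √(50 × 176) = √8800

Z_qwt ≈ 93.8 Ω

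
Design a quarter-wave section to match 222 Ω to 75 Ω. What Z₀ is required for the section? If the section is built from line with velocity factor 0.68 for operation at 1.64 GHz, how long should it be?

Z_qwt ≈ 129 Ω; length ≈ 3.11 cm

Z_qwt = √(Z_0·R_L) = √(75 × 222) = √16650
λ = 0.68·c/f = 0.124 m, so l = λ/4 = 0.0311 m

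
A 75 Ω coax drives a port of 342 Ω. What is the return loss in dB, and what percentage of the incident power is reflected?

RL ≈ 3.87 dB; 41% of incident power reflected

Γ = (342 − 75)/(342 + 75) = 0.64
RL = −20·log₁₀(0.64) = 3.87 dB
P_refl/P_inc = |Γ|² = 0.41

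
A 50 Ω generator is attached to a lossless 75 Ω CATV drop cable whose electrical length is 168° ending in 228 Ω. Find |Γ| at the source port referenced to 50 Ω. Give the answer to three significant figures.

|Γ| ≈ 0.634

tan(βl) = -0.213
Z_in = Z_0·(Z_L + jZ_0·tanβl)/(Z_0 + jZ_L·tanβl) = 168 + j92.7 Ω
Γ_s = (Z_in − Z_s)/(Z_in + Z_s) = (118 + j92.7)/(218 + j92.7), |Γ_s| = 0.634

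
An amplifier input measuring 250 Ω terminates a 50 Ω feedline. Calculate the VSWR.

Γ = (250 − 50)/(250 + 50) = 0.667
VSWR = (1 + 0.667)/(1 − 0.667)

VSWR ≈ 5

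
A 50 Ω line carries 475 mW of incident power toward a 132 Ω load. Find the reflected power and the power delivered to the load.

P_reflected ≈ 96.4 mW; P_delivered ≈ 379 mW

Γ = (132 − 50)/(132 + 50) = 0.451
|Γ|² = 0.203
P_refl = |Γ|²·P_inc = 96.4 mW, P_del = (1 − |Γ|²)·P_inc = 379 mW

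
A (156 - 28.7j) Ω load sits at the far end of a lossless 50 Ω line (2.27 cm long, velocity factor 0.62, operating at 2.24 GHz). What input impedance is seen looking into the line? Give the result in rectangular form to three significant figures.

Z_in ≈ 16.1 + j9.59 Ω

λ = v/f = 0.62·c / 2.24 GHz = 0.083 m
βl = 2π·l/λ = 2π × 0.273 = 98.4°
tan(βl) = tan(98.4°) = -6.76
Z_in = Z_0·(Z_L + jZ_0·tanβl)/(Z_0 + jZ_L·tanβl)
     = 50·(156 − j367)/(-144 − j1050)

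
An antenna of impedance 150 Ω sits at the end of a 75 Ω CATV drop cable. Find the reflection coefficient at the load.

Γ = 0.333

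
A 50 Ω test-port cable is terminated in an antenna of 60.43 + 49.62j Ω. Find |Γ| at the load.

|Γ| ≈ 0.419

Γ = (Z_L − Z_0)/(Z_L + Z_0) = (10.43 + j49.62)/(110.4 + j49.62)
|Γ| = 50.7/121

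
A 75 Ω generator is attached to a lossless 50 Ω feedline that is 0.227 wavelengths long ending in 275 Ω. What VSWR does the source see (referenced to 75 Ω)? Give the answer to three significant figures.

βl = 2π × 0.227 = 81.7°
tan(βl) = 6.87
Z_in = Z_0·(Z_L + jZ_0·tanβl)/(Z_0 + jZ_L·tanβl) = 9.28 − j7.03 Ω
Γ_s = (Z_in − Z_s)/(Z_in + Z_s) = (-65.7 − j7.03)/(84.3 − j7.03), |Γ_s| = 0.782
VSWR = (1 + |Γ_s|)/(1 − |Γ_s|)

VSWR ≈ 8.16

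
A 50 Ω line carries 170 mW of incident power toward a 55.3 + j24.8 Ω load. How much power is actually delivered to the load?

P_delivered ≈ 161 mW

|Γ| = |(5.3 + j24.8)/(105.3 + j24.8)| = 0.234
|Γ|² = 0.055
P_refl = |Γ|²·P_inc = 9.34 mW, P_del = (1 − |Γ|²)·P_inc = 161 mW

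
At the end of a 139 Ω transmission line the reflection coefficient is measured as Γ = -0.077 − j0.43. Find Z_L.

Z_L ≈ 83.6 − j88.9 Ω

Z_L = Z_0·(1 + Γ)/(1 − Γ) = 139·(0.923 − j0.43)/(1.08 + j0.43)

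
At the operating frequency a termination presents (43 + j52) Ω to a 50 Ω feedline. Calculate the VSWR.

Γ = (Z_L − Z_0)/(Z_L + Z_0) = (-7 + j52)/(93 + j52)
|Γ| = 52.5/107 = 0.492
VSWR = (1 + |Γ|)/(1 − |Γ|) = 1.49/0.508

VSWR ≈ 2.94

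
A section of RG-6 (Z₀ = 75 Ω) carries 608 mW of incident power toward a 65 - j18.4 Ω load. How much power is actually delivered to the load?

P_delivered ≈ 595 mW

|Γ| = |(-10 − j18.4)/(140 − j18.4)| = 0.148
|Γ|² = 0.022
P_refl = |Γ|²·P_inc = 13.4 mW, P_del = (1 − |Γ|²)·P_inc = 595 mW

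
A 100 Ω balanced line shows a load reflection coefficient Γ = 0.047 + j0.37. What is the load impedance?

Z_L ≈ 82.4 + j70.8 Ω

Z_L = Z_0·(1 + Γ)/(1 − Γ) = 100·(1.05 + j0.37)/(0.953 − j0.37)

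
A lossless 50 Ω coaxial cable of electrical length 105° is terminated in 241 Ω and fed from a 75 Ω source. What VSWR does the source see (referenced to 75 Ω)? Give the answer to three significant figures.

tan(βl) = -3.73
Z_in = Z_0·(Z_L + jZ_0·tanβl)/(Z_0 + jZ_L·tanβl) = 11.1 + j12.8 Ω
Γ_s = (Z_in − Z_s)/(Z_in + Z_s) = (-63.9 + j12.8)/(86.1 + j12.8), |Γ_s| = 0.749
VSWR = (1 + |Γ_s|)/(1 − |Γ_s|)

VSWR ≈ 6.97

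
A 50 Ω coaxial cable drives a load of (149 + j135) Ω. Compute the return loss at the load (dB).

RL ≈ 3.15 dB

Γ = (99 + j135)/(199 + j135), |Γ| = 0.696
RL = −20·log₁₀|Γ| = −20·log₁₀(0.696)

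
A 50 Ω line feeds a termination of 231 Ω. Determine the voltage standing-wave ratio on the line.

For a purely resistive load, VSWR = R_L/Z_0 or Z_0/R_L (whichever > 1) = 231/50

VSWR ≈ 4.62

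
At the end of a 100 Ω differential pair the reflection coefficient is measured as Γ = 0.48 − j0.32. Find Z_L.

Z_L ≈ 179 − j172 Ω

Z_L = Z_0·(1 + Γ)/(1 − Γ) = 100·(1.48 − j0.32)/(0.52 + j0.32)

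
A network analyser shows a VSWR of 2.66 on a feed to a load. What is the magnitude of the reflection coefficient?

|Γ| = (S − 1)/(S + 1) = (2.66 − 1)/(2.66 + 1) = 1.66/3.66

|Γ| ≈ 0.454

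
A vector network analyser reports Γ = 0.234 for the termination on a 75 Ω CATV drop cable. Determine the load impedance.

Z_L = Z_0·(1 + Γ)/(1 − Γ) = 75·(1.23)/(0.766)

Z_L ≈ 121 Ω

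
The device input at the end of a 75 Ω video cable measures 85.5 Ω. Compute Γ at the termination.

Γ = (Z_L − Z_0)/(Z_L + Z_0) = (85.5 − 75)/(85.5 + 75) = 10.5/160.5

Γ = 0.0654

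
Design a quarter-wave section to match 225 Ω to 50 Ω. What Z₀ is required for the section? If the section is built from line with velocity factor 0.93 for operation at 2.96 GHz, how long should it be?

Z_qwt ≈ 106 Ω; length ≈ 2.36 cm

Z_qwt = √(Z_0·R_L) = √(50 × 225) = √11250
λ = 0.93·c/f = 0.0943 m, so l = λ/4 = 0.0236 m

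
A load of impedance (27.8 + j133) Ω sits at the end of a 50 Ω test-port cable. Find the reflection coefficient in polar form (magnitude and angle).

Γ ≈ 0.875 ∠ 39.8°

Γ = (Z_L − Z_0)/(Z_L + Z_0) = (-22.2 + j133)/(77.8 + j133)
|Γ| = 135/154 = 0.875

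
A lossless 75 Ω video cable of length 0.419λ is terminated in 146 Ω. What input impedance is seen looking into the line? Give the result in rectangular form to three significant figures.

Z_in ≈ 87.8 + j53.6 Ω

βl = 2π × 0.419 = 151°
tan(βl) = tan(151°) = -0.558
Z_in = Z_0·(Z_L + jZ_0·tanβl)/(Z_0 + jZ_L·tanβl)
     = 75·(146 − j41.8)/(75 − j81.5)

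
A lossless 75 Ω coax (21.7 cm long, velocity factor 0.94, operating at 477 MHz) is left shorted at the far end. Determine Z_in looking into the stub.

λ = v/f = 0.94·c / 477 MHz = 0.591 m
βl = 2π·l/λ = 2π × 0.367 = 132°
tan(βl) = -1.11
For a shorted stub, Z_in = jZ_0·tan(βl)

Z_in ≈ −j82.9 Ω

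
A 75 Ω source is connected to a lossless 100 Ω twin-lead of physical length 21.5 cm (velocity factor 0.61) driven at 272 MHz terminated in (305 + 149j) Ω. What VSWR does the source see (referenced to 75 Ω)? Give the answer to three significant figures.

VSWR ≈ 3.09

λ = v/f = 0.61·c / 272 MHz = 0.673 m
βl = 2π·l/λ = 2π × 0.32 = 115°
tan(βl) = -2.14
Z_in = Z_0·(Z_L + jZ_0·tanβl)/(Z_0 + jZ_L·tanβl) = 28.3 + j28.6 Ω
Γ_s = (Z_in − Z_s)/(Z_in + Z_s) = (-46.7 + j28.6)/(103 + j28.6), |Γ_s| = 0.511
VSWR = (1 + |Γ_s|)/(1 − |Γ_s|)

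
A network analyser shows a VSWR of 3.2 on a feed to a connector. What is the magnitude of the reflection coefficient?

|Γ| ≈ 0.524

|Γ| = (S − 1)/(S + 1) = (3.2 − 1)/(3.2 + 1) = 2.2/4.2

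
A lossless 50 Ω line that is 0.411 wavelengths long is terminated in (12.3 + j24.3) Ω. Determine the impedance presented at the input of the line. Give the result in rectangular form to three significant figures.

βl = 2π × 0.411 = 148°
tan(βl) = tan(148°) = -0.626
Z_in = Z_0·(Z_L + jZ_0·tanβl)/(Z_0 + jZ_L·tanβl)
     = 50·(12.3 − j6.99)/(65.2 − j7.7)

Z_in ≈ 9.93 − j4.19 Ω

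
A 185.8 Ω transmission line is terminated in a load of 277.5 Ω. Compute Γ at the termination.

Γ = (Z_L − Z_0)/(Z_L + Z_0) = (277.5 − 185.8)/(277.5 + 185.8) = 91.7/463.3

Γ = 0.198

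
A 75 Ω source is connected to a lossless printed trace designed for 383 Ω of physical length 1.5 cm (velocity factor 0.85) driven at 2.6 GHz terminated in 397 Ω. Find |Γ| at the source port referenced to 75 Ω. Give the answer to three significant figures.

|Γ| ≈ 0.669

λ = v/f = 0.85·c / 2.6 GHz = 0.0981 m
βl = 2π·l/λ = 2π × 0.153 = 55.1°
tan(βl) = 1.43
Z_in = Z_0·(Z_L + jZ_0·tanβl)/(Z_0 + jZ_L·tanβl) = 378 − j12.7 Ω
Γ_s = (Z_in − Z_s)/(Z_in + Z_s) = (303 − j12.7)/(453 − j12.7), |Γ_s| = 0.669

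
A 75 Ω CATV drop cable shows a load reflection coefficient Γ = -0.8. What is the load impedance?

Z_L = Z_0·(1 + Γ)/(1 − Γ) = 75·(0.2)/(1.8)

Z_L ≈ 8.33 Ω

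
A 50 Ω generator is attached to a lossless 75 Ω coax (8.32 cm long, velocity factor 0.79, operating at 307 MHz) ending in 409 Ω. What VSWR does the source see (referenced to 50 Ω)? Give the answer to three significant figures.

VSWR ≈ 6.42

λ = v/f = 0.79·c / 307 MHz = 0.772 m
βl = 2π·l/λ = 2π × 0.108 = 38.8°
tan(βl) = 0.804
Z_in = Z_0·(Z_L + jZ_0·tanβl)/(Z_0 + jZ_L·tanβl) = 33.3 − j85.7 Ω
Γ_s = (Z_in − Z_s)/(Z_in + Z_s) = (-16.7 − j85.7)/(83.3 − j85.7), |Γ_s| = 0.731
VSWR = (1 + |Γ_s|)/(1 − |Γ_s|)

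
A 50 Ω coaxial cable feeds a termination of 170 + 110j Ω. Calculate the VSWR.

VSWR ≈ 4.91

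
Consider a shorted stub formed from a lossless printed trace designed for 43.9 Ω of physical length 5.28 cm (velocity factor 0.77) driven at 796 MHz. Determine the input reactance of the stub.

λ = v/f = 0.77·c / 796 MHz = 0.29 m
βl = 2π·l/λ = 2π × 0.182 = 65.5°
tan(βl) = 2.19
For a shorted stub, Z_in = jZ_0·tan(βl)

X_in ≈ 96.3 Ω (inductive)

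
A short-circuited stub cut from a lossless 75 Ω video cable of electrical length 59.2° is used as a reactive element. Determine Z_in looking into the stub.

Z_in ≈ +j126 Ω

tan(βl) = 1.68
For a short-circuited stub, Z_in = jZ_0·tan(βl)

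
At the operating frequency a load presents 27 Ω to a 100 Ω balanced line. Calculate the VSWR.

Γ = (27 − 100)/(27 + 100) = -0.575
VSWR = (1 + 0.575)/(1 − 0.575)

VSWR ≈ 3.7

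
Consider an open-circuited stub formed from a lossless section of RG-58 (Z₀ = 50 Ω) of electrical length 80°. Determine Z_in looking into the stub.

tan(βl) = 5.67
For an open-circuited stub, Z_in = −jZ_0·cot(βl) = −jZ_0/tan(βl)

Z_in ≈ −j8.82 Ω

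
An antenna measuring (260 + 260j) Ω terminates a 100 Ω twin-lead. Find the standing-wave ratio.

VSWR ≈ 5.4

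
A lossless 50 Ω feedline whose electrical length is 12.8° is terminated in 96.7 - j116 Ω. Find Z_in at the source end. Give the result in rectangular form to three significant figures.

tan(βl) = tan(12.8°) = 0.227
Z_in = Z_0·(Z_L + jZ_0·tanβl)/(Z_0 + jZ_L·tanβl)
     = 50·(96.7 − j105)/(76.4 + j22)

Z_in ≈ 40.3 − j80.1 Ω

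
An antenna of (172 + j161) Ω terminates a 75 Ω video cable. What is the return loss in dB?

Γ = (97 + j161)/(247 + j161), |Γ| = 0.638
RL = −20·log₁₀|Γ| = −20·log₁₀(0.638)

RL ≈ 3.91 dB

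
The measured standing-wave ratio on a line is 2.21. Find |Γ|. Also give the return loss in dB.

|Γ| = (S − 1)/(S + 1) = (2.21 − 1)/(2.21 + 1) = 1.21/3.21
RL = −20·log₁₀|Γ| = −20·log₁₀(0.377)

|Γ| ≈ 0.377; return loss ≈ 8.47 dB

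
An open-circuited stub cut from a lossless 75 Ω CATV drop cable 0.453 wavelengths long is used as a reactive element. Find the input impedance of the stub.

Z_in ≈ +j247 Ω

βl = 2π × 0.453 = 163°
tan(βl) = -0.304
For an open-circuited stub, Z_in = −jZ_0·cot(βl) = −jZ_0/tan(βl)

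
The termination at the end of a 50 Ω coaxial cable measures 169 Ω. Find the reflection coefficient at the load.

Γ = 0.543

Γ = (Z_L − Z_0)/(Z_L + Z_0) = (169 − 50)/(169 + 50) = 119/219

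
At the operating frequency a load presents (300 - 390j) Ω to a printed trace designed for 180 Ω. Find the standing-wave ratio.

Γ = (Z_L − Z_0)/(Z_L + Z_0) = (120 − j390)/(480 − j390)
|Γ| = 408/618 = 0.66
VSWR = (1 + |Γ|)/(1 − |Γ|) = 1.66/0.34

VSWR ≈ 4.88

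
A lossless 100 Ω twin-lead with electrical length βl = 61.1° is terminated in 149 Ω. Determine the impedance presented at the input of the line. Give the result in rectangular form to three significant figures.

tan(βl) = tan(61.1°) = 1.81
Z_in = Z_0·(Z_L + jZ_0·tanβl)/(Z_0 + jZ_L·tanβl)
     = 100·(149 + j181)/(100 + j270)

Z_in ≈ 77 − j26.7 Ω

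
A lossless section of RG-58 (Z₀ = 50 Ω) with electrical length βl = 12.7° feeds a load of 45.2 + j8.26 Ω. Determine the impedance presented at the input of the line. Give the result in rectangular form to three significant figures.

tan(βl) = tan(12.7°) = 0.225
Z_in = Z_0·(Z_L + jZ_0·tanβl)/(Z_0 + jZ_L·tanβl)
     = 50·(45.2 + j19.5)/(48.1 + j10.2)

Z_in ≈ 49 + j9.91 Ω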